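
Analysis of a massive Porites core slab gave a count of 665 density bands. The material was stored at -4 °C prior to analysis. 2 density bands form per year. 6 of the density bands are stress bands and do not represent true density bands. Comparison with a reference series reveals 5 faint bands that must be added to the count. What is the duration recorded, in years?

332 yr

After corrections the count is 665 − 6 + 5 = 664 density bands.
664 density bands at 2 per year is 664 / 2 = 332 years.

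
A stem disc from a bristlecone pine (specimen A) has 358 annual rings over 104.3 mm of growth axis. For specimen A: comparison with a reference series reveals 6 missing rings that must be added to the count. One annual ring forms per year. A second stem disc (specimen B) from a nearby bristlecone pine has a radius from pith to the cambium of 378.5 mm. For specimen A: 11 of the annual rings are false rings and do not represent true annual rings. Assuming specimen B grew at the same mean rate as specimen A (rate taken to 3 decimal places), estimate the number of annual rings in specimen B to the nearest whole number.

Specimen A: after corrections the count is 358 − 11 + 6 = 353 annual rings.
A: Extension rate ≈ 104.3 / 353 = 0.295 mm/yr.
Specimen B: 378.5 mm / 0.295 mm per year = 1283.05 years ≈ 1283 annual rings.

1283 annual rings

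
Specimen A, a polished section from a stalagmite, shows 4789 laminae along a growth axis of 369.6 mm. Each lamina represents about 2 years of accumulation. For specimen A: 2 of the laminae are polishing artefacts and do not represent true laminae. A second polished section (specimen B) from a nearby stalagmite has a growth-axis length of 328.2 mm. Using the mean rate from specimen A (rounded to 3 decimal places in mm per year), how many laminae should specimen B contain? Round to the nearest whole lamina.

4208 laminae

Specimen A: correcting the raw count gives 4789 − 2 = 4787 true laminae.
Specimen A: 4787 laminae at 2 years each span 4787 × 2 = 9574 years.
A: Mean rate = 369.6 mm / 9574 years ≈ 0.039 mm per year.
For B, 328.2 / 0.039 = 8415.38 years; at 2 years per lamina that is 8415.38 / 2 ≈ 4208 laminae.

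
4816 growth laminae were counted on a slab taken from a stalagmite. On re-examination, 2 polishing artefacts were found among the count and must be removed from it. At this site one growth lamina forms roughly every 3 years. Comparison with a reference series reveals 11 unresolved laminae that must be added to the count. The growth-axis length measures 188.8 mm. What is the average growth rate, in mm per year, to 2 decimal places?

0.01 mm per year

Adjusted count: 4816 − 2 + 11 = 4825 growth laminae.
Multiplying by 3 years per growth lamina: 4825 × 3 = 14475 years.
188.8 mm over 14475 years gives 188.8 / 14475 ≈ 0.01 mm per year.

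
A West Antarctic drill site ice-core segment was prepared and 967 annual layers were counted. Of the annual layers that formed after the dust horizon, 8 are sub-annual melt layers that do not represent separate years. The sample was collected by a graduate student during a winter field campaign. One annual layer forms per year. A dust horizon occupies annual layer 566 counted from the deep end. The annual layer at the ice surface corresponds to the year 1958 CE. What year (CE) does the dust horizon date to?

1565 CE

The dust horizon sits at annual layer 566 from the deep end, so 967 − 566 = 401 annual layers formed after it.
401 − 8 false = 393 true annual layers after the dust horizon.
1958 − 393 = 1565 CE.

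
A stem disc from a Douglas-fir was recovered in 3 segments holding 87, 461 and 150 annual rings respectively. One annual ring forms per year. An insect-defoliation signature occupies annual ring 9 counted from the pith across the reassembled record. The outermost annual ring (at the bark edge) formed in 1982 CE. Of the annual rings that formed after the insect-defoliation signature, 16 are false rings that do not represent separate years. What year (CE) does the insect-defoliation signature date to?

Total annual rings = 87 + 461 + 150 = 698.
The insect-defoliation signature sits at annual ring 9 from the pith, so 698 − 9 = 689 annual rings formed after it.
689 − 16 false = 673 true annual rings after the insect-defoliation signature.
Counting back 673 years from 1982 CE places the insect-defoliation signature in 1982 − 673 = 1309 CE.

1309 CE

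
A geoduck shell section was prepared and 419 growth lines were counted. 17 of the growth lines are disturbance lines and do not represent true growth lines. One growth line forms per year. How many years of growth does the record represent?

402 years

After corrections the count is 419 − 17 = 402 growth lines.
At one growth line per year, that is 402 years.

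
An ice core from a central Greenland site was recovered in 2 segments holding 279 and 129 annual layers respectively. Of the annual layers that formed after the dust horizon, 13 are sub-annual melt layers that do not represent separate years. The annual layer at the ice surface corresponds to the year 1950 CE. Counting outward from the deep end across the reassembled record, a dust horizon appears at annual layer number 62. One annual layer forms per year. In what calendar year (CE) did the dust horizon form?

1617 CE

Total annual layers = 279 + 129 = 408.
408 − 62 = 346 annual layers lie beyond the dust horizon toward the ice surface.
Removing the 13 false annual layers leaves 346 − 13 = 333 true annual layers beyond the dust horizon.
1950 − 333 = 1617 CE.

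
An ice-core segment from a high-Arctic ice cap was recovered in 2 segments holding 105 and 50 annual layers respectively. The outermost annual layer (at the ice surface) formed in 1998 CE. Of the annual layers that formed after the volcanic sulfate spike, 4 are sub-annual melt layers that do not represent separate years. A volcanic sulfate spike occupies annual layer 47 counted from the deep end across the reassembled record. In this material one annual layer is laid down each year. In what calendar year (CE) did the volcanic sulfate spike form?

1894 CE

Total annual layers = 105 + 50 = 155.
155 − 47 = 108 annual layers lie beyond the volcanic sulfate spike toward the ice surface.
Removing the 4 false annual layers leaves 108 − 4 = 104 true annual layers beyond the volcanic sulfate spike.
1998 − 104 = 1894 CE.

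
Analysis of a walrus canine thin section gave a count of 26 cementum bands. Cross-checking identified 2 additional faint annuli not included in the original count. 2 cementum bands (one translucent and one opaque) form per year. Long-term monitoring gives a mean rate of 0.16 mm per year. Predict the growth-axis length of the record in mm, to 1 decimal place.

2.2 mm

True cementum band count = 26 + 2 = 28.
28 cementum bands at 2 per year is 28 / 2 = 14 years.
Length ≈ 0.16 × 14 = 2.2 mm.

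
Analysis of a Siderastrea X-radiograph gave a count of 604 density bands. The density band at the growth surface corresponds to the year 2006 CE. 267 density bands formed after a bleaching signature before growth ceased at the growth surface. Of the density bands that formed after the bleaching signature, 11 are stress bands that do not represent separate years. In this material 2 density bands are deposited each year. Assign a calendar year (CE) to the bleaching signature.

267 density bands formed after the bleaching signature.
Removing the 11 false density bands leaves 267 − 11 = 256 true density bands beyond the bleaching signature.
Dividing by 2 density bands per year: 256 / 2 = 128 years.
Counting back 128 years from 2006 CE places the bleaching signature in 2006 − 128 = 1878 CE.

1878 CE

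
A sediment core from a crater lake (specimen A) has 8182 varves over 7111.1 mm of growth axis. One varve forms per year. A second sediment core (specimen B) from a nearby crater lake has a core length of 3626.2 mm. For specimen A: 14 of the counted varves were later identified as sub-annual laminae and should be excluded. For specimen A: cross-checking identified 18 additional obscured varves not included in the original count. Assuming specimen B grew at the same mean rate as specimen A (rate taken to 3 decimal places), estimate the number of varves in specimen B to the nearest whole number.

Specimen A: after corrections the count is 8182 − 14 + 18 = 8186 varves.
A: Extension rate ≈ 7111.1 / 8186 = 0.869 mm/yr.
For B, 3626.2 / 0.869 = 4172.84 years ≈ 4173 varves.

4173 varves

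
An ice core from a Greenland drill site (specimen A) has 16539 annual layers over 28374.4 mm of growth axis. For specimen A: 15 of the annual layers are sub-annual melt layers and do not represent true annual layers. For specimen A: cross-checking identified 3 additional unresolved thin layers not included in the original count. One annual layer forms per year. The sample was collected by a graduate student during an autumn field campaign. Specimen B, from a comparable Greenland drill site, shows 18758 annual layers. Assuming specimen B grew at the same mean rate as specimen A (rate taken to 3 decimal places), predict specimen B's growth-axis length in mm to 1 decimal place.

Specimen A: true annual layer count = 16539 − 15 + 3 = 16527.
A: Extension rate ≈ 28374.4 / 16527 = 1.717 mm/yr.
B's length ≈ 1.717 × 18758 = 32207.5 mm.

32207.5 mm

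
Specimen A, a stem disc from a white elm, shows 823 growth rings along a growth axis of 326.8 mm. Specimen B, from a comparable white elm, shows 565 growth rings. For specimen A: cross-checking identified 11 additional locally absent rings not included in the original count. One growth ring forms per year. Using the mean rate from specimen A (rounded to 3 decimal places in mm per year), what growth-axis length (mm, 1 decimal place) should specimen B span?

Specimen A: true growth ring count = 823 + 11 = 834.
A: Mean rate = 326.8 mm / 834 years ≈ 0.392 mm per year.
For B, 0.392 mm/year × 565 years = 221.5 mm.

221.5 mm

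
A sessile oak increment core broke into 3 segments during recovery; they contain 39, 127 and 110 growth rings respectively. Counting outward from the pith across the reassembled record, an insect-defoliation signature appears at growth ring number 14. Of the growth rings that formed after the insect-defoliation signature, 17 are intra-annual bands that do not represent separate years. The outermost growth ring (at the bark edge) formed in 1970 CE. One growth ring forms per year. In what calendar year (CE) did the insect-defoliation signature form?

1725 CE

Total growth rings = 39 + 127 + 110 = 276.
The insect-defoliation signature sits at growth ring 14 from the pith, so 276 − 14 = 262 growth rings formed after it.
Excluding 17 false growth rings: 262 − 17 = 245.
1970 − 245 = 1725 CE.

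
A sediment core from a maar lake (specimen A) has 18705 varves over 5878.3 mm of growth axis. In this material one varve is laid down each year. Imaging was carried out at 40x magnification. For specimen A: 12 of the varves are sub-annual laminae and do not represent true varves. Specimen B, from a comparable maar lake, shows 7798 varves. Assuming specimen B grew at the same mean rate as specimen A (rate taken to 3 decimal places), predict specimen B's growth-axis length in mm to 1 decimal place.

Specimen A: after corrections the count is 18705 − 12 = 18693 varves.
A: Mean rate = 5878.3 mm / 18693 years ≈ 0.314 mm/year.
For B, 0.314 mm/year × 7798 years = 2448.6 mm.

2448.6 mm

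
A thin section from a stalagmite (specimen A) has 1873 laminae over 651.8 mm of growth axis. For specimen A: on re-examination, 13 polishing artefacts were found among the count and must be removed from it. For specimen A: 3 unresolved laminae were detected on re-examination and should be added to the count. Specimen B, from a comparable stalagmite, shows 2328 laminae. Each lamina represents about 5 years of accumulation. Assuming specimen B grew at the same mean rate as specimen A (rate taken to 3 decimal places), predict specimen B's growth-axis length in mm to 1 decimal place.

814.8 mm

Specimen A: correcting the raw count gives 1873 − 13 + 3 = 1863 true laminae.
Specimen A: 1863 laminae at 5 years each span 1863 × 5 = 9315 years.
A: Extension rate ≈ 651.8 / 9315 = 0.070 mm/year.
Specimen B: 2328 laminae at 5 years each span 2328 × 5 = 11640 years. B's length ≈ 0.070 × 11640 = 814.8 mm.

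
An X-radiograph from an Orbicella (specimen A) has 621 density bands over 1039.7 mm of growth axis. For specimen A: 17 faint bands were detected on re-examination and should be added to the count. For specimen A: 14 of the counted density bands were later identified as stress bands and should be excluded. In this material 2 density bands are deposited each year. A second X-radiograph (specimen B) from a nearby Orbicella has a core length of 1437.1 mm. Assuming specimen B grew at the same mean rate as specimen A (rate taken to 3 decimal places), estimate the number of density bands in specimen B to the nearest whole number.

Specimen A: correcting the raw count gives 621 − 14 + 17 = 624 true density bands.
Specimen A: with 2 density bands per year, 624 / 2 = 312 years.
A: Mean rate = 1039.7 mm / 312 years ≈ 3.332 mm/yr.
B spans 1437.1 / 3.332 = 431.30 years; at 2 density bands per year that is 431.30 × 2 ≈ 863 density bands.

863 density bands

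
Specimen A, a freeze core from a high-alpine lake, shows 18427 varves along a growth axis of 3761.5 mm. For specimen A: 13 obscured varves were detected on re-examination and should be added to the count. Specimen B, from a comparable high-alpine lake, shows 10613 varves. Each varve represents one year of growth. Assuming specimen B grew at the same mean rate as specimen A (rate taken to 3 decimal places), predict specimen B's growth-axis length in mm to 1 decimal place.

Specimen A: after corrections the count is 18427 + 13 = 18440 varves.
A: Mean rate = 3761.5 mm / 18440 years ≈ 0.204 mm per year.
B's length ≈ 0.204 × 10613 = 2165.1 mm.

2165.1 mm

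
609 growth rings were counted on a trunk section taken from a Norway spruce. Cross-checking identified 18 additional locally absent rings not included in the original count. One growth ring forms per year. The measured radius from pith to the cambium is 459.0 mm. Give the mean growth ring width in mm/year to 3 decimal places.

After corrections the count is 609 + 18 = 627 growth rings.
Extension rate ≈ 459.0 / 627 = 0.732 mm/year.

0.732 mm/year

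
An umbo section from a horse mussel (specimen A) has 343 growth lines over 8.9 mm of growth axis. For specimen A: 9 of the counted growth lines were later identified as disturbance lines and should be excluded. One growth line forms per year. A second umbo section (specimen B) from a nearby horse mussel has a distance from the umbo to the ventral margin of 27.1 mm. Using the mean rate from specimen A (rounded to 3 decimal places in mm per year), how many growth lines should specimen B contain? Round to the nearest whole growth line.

1004 growth lines

Specimen A: correcting the raw count gives 343 − 9 = 334 true growth lines.
A: Extension rate ≈ 8.9 / 334 = 0.027 mm per year.
For B, 27.1 / 0.027 = 1003.70 years ≈ 1004 growth lines.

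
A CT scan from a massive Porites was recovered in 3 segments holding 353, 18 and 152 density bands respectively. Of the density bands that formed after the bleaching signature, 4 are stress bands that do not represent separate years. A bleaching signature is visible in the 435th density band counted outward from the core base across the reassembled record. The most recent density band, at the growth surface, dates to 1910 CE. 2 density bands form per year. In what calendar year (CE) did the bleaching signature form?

1868 CE

Total density bands = 353 + 18 + 152 = 523.
Between density band 435 and the growth surface there are 523 − 435 = 88 density bands.
Excluding 4 false density bands: 88 − 4 = 84.
84 density bands at 2 per year is 84 / 2 = 42 years.
1910 − 42 = 1868 CE.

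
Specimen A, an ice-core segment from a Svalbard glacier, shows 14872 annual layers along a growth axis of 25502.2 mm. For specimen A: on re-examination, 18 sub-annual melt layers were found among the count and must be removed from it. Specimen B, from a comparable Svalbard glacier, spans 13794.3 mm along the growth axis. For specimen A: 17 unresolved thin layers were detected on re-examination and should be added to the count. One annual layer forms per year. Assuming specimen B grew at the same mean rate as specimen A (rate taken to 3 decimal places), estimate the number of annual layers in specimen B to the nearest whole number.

Specimen A: true annual layer count = 14872 − 18 + 17 = 14871.
A: 25502.2 mm over 14871 years gives 25502.2 / 14871 ≈ 1.715 mm per year.
B spans 13794.3 / 1.715 = 8043.32 years ≈ 8043 annual layers.

8043 annual layers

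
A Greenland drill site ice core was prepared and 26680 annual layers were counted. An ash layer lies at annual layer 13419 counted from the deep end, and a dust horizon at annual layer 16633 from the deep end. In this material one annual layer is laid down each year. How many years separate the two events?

3214 years

Separation: 16633 − 13419 = 3214 annual layers.
One annual layer per year makes the interval 3214 years.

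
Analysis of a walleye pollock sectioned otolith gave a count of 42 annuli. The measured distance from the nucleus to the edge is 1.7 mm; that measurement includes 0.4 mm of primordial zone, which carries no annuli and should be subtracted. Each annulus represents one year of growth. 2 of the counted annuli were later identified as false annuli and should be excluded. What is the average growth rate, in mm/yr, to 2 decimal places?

0.03 mm/yr

Adjusted count: 42 − 2 = 40 annuli.
Net length = 1.7 − 0.4 = 1.3 mm.
Extension rate ≈ 1.3 / 40 = 0.03 mm/yr.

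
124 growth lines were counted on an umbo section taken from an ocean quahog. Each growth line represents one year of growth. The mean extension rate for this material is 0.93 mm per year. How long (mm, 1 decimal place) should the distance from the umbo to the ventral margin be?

115.3 mm

124 years of growth are recorded.
124 years at 0.93 mm/year gives 0.93 × 124 = 115.3 mm.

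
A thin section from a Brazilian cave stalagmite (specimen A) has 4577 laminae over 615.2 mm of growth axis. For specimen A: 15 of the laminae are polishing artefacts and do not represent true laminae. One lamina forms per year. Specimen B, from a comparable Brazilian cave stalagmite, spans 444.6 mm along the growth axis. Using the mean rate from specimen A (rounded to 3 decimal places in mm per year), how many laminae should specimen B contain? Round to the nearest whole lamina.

Specimen A: correcting the raw count gives 4577 − 15 = 4562 true laminae.
A: 615.2 mm over 4562 years gives 615.2 / 4562 ≈ 0.135 mm/year.
Specimen B: 444.6 mm / 0.135 mm per year = 3293.33 years ≈ 3293 laminae.

3293 laminae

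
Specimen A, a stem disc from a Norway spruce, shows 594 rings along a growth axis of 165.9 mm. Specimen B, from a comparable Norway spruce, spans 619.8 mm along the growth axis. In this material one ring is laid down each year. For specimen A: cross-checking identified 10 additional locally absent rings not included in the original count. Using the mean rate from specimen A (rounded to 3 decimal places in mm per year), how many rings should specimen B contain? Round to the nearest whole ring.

Specimen A: adjusted count: 594 + 10 = 604 rings.
A: Mean rate = 165.9 mm / 604 years ≈ 0.275 mm/year.
For B, 619.8 / 0.275 = 2253.82 years ≈ 2254 rings.

2254 rings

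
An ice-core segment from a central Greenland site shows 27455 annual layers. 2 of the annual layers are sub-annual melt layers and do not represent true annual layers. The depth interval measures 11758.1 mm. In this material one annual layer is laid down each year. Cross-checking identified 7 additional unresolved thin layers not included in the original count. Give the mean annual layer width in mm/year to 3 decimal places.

Correcting the raw count gives 27455 − 2 + 7 = 27460 true annual layers.
Extension rate ≈ 11758.1 / 27460 = 0.428 mm/year.

0.428 mm/year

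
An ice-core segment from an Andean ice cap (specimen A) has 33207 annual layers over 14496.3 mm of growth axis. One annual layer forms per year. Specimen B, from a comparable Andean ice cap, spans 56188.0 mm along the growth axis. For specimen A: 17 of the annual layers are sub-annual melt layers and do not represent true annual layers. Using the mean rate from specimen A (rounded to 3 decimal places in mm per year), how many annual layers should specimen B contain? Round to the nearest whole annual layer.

128577 annual layers

Specimen A: adjusted count: 33207 − 17 = 33190 annual layers.
A: Mean rate = 14496.3 mm / 33190 years ≈ 0.437 mm/year.
B spans 56188.0 / 0.437 = 128576.66 years ≈ 128577 annual layers.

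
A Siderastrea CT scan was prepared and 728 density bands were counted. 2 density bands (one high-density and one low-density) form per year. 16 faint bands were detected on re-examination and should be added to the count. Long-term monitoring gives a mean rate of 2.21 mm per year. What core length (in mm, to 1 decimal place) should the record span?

822.1 mm

Adjusted count: 728 + 16 = 744 density bands.
With 2 density bands per year, 744 / 2 = 372 years.
Length ≈ 2.21 × 372 = 822.1 mm.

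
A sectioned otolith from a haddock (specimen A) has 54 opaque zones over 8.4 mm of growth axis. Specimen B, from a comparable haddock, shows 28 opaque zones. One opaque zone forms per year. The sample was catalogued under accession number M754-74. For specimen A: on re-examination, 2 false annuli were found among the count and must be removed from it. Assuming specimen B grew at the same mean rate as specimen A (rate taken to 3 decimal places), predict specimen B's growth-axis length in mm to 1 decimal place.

4.5 mm

Specimen A: adjusted count: 54 − 2 = 52 opaque zones.
A: Extension rate ≈ 8.4 / 52 = 0.162 mm/yr.
Length of B = 0.162 × 28 = 4.5 mm.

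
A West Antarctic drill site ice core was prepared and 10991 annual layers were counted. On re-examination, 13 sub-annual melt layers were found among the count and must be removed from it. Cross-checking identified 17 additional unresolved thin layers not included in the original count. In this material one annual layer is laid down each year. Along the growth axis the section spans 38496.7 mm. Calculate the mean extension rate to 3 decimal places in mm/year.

3.501 mm/year

Adjusted count: 10991 − 13 + 17 = 10995 annual layers.
Extension rate ≈ 38496.7 / 10995 = 3.501 mm/year.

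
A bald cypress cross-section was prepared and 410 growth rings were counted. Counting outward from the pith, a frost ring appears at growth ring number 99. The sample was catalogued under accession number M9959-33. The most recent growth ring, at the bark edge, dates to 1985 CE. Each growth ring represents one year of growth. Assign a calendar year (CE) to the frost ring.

410 − 99 = 311 growth rings lie beyond the frost ring toward the bark edge.
1985 − 311 = 1674 CE.

1674 CE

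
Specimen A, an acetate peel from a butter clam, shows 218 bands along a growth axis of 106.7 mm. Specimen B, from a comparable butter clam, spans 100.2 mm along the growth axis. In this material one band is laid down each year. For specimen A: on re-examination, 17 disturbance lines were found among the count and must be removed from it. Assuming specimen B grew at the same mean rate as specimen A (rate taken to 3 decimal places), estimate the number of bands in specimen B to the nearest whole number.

Specimen A: after corrections the count is 218 − 17 = 201 bands.
A: Mean rate = 106.7 mm / 201 years ≈ 0.531 mm/year.
B spans 100.2 / 0.531 = 188.70 years ≈ 189 bands.

189 bands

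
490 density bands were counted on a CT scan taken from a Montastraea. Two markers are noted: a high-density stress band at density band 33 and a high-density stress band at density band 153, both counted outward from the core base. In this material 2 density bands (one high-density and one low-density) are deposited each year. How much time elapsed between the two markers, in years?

60 years

153 − 33 = 120 density bands lie between the two events.
With 2 density bands per year, 120 / 2 = 60 years.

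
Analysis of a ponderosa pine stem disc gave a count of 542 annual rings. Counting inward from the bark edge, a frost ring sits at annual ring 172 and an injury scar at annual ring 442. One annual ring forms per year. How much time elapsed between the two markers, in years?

270 years

Separation: 442 − 172 = 270 annual rings.
At one annual ring per year, 270 years elapsed between them.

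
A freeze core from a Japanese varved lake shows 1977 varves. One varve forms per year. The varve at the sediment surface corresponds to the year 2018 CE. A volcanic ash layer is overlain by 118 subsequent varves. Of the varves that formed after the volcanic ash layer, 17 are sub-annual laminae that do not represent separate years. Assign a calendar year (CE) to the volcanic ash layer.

There are 118 varves younger than the volcanic ash layer.
Removing the 17 false varves leaves 118 − 17 = 101 true varves beyond the volcanic ash layer.
Counting back 101 years from 2018 CE places the volcanic ash layer in 2018 − 101 = 1917 CE.

1917 CE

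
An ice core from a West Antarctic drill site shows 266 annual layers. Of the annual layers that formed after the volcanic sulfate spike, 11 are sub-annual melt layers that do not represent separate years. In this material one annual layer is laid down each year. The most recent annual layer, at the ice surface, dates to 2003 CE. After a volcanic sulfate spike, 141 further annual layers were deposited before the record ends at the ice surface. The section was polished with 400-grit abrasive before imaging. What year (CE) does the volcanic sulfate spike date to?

141 annual layers formed after the volcanic sulfate spike.
141 − 11 false = 130 true annual layers after the volcanic sulfate spike.
Counting back 130 years from 2003 CE places the volcanic sulfate spike in 2003 − 130 = 1873 CE.

1873 CE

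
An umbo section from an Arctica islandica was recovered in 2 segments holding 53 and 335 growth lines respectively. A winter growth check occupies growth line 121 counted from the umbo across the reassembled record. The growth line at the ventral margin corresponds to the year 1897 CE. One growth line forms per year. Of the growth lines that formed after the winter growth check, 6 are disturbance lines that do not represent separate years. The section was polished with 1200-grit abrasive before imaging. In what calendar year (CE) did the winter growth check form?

Total growth lines = 53 + 335 = 388.
Between growth line 121 and the ventral margin there are 388 − 121 = 267 growth lines.
267 − 6 false = 261 true growth lines after the winter growth check.
The growth line at the ventral margin is 1897 CE, so the winter growth check dates to 1897 − 261 = 1636 CE.

1636 CE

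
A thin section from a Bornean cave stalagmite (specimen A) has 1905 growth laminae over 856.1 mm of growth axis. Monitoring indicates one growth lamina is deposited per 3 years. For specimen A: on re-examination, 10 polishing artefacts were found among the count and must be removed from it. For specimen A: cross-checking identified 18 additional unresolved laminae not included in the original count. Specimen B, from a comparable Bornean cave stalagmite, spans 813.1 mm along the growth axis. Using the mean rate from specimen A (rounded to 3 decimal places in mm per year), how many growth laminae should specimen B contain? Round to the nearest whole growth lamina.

Specimen A: true growth lamina count = 1905 − 10 + 18 = 1913.
Specimen A: 1913 growth laminae at 3 years each span 1913 × 3 = 5739 years.
A: Extension rate ≈ 856.1 / 5739 = 0.149 mm/year.
For B, 813.1 / 0.149 = 5457.05 years; at 3 years per growth lamina that is 5457.05 / 3 ≈ 1819 growth laminae.

1819 growth laminae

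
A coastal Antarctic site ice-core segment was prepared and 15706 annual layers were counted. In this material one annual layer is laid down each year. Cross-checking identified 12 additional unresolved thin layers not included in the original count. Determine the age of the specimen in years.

Correcting the raw count gives 15706 + 12 = 15718 true annual layers.
At one annual layer per year, that is 15718 years.

15718 yr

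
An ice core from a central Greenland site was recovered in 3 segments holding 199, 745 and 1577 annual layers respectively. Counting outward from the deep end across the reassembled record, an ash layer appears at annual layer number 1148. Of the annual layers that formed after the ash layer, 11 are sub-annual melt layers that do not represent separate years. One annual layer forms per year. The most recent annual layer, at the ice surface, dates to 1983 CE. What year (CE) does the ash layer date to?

Total annual layers = 199 + 745 + 1577 = 2521.
Between annual layer 1148 and the ice surface there are 2521 − 1148 = 1373 annual layers.
Excluding 11 false annual layers: 1373 − 11 = 1362.
Counting back 1362 years from 1983 CE places the ash layer in 1983 − 1362 = 621 CE.

621 CE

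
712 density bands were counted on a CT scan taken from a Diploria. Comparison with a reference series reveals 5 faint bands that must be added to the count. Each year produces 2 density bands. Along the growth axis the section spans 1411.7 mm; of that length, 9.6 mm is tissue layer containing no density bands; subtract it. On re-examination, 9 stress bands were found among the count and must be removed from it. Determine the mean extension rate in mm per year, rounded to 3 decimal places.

3.961 mm per year

After corrections the count is 712 − 9 + 5 = 708 density bands.
708 density bands at 2 per year is 708 / 2 = 354 years.
Net length = 1411.7 − 9.6 = 1402.1 mm.
Extension rate ≈ 1402.1 / 354 = 3.961 mm per year.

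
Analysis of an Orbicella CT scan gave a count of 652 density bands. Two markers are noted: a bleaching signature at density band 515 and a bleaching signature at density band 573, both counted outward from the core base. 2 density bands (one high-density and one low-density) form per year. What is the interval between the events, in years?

29 years

The two markers are separated by 573 − 515 = 58 density bands.
58 density bands at 2 per year is 58 / 2 = 29 years.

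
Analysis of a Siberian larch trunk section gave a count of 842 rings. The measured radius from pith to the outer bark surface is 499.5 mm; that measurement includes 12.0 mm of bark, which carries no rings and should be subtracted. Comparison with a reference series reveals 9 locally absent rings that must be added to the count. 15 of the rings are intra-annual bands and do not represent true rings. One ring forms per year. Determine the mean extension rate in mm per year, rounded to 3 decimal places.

0.583 mm per year

True ring count = 842 − 15 + 9 = 836.
The growth record spans 499.5 − 12.0 = 487.5 mm.
Extension rate ≈ 487.5 / 836 = 0.583 mm per year.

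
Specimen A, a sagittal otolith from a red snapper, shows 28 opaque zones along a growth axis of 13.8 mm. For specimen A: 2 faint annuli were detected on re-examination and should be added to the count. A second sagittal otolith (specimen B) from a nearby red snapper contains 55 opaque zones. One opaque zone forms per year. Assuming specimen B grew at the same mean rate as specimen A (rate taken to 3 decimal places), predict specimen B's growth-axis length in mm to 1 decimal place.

Specimen A: after corrections the count is 28 + 2 = 30 opaque zones.
A: Extension rate ≈ 13.8 / 30 = 0.460 mm per year.
For B, 0.460 mm/year × 55 years = 25.3 mm.

25.3 mm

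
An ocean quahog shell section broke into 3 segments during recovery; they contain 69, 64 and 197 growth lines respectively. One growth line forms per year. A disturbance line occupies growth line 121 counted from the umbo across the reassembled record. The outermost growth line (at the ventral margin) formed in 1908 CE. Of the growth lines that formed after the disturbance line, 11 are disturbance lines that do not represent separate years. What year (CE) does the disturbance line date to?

1710 CE

Total growth lines = 69 + 64 + 197 = 330.
Between growth line 121 and the ventral margin there are 330 − 121 = 209 growth lines.
Removing the 11 false growth lines leaves 209 − 11 = 198 true growth lines beyond the disturbance line.
Counting back 198 years from 1908 CE places the disturbance line in 1908 − 198 = 1710 CE.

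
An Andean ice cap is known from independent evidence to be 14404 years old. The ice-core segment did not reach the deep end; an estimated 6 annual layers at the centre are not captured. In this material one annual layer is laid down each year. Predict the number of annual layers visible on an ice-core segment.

14398 annual layers

At one annual layer per year, 14404 years correspond to 14404 annual layers.
Subtracting the 6 annual layers not captured gives 14404 − 6 = 14398 annual layers in the record.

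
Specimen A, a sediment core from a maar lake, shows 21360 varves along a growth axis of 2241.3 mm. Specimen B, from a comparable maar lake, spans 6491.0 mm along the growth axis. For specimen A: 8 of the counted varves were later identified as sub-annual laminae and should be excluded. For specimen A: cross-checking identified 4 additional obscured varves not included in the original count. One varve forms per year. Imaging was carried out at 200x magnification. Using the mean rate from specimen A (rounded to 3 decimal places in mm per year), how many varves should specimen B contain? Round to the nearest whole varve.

61819 varves

Specimen A: true varve count = 21360 − 8 + 4 = 21356.
A: Mean rate = 2241.3 mm / 21356 years ≈ 0.105 mm/year.
B spans 6491.0 / 0.105 = 61819.05 years ≈ 61819 varves.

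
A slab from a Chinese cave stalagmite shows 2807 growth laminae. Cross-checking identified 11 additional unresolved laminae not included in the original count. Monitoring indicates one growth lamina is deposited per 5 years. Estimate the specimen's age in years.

14090 years

True growth lamina count = 2807 + 11 = 2818.
At 5 years per growth lamina, 2818 × 5 = 14090 years.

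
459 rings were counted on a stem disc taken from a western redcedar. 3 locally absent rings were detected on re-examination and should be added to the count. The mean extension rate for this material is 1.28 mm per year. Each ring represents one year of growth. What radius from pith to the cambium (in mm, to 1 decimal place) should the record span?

591.4 mm

Correcting the raw count gives 459 + 3 = 462 true rings.
462 years at 1.28 mm/year gives 1.28 × 462 = 591.4 mm.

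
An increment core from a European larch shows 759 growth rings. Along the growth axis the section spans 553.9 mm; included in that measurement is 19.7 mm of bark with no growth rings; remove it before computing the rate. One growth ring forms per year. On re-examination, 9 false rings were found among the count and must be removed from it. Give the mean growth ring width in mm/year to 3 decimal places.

Adjusted count: 759 − 9 = 750 growth rings.
The growth record spans 553.9 − 19.7 = 534.2 mm.
Extension rate ≈ 534.2 / 750 = 0.712 mm/year.

0.712 mm/year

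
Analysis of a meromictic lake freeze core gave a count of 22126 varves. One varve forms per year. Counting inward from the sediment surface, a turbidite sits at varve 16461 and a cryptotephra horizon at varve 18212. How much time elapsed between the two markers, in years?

Separation: 18212 − 16461 = 1751 varves.
That is 1751 years at one varve per year.

1751 years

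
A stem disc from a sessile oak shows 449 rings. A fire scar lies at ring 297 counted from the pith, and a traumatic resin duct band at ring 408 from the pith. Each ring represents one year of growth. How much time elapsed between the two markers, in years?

408 − 297 = 111 rings lie between the two events.
At one ring per year, 111 years elapsed between them.

111 yr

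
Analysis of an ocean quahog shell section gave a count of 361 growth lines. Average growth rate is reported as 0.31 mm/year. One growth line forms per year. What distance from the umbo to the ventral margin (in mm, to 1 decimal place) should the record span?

361 years of growth are recorded.
Length ≈ 0.31 × 361 = 111.9 mm.

111.9 mm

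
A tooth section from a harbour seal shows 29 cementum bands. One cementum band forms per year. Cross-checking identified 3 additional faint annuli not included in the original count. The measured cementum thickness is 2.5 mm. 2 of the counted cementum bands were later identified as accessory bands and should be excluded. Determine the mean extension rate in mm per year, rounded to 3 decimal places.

After corrections the count is 29 − 2 + 3 = 30 cementum bands.
Mean rate = 2.5 mm / 30 years ≈ 0.083 mm per year.

0.083 mm per year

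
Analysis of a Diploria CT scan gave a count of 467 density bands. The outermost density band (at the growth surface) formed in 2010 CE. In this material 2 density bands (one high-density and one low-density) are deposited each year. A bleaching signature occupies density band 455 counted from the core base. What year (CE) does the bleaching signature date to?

2004 CE

The bleaching signature sits at density band 455 from the core base, so 467 − 455 = 12 density bands formed after it.
Dividing by 2 density bands per year: 12 / 2 = 6 years.
The density band at the growth surface is 2010 CE, so the bleaching signature dates to 2010 − 6 = 2004 CE.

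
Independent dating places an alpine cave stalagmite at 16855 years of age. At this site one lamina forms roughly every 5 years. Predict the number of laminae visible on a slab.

3371 laminae

Expected laminae: 16855 / 5 = 3371.
So 3371 laminae should be present.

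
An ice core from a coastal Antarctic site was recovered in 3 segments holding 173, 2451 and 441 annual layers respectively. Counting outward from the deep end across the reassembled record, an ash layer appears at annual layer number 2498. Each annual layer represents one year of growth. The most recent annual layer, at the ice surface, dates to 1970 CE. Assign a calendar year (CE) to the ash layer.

1403 CE

Total annual layers = 173 + 2451 + 441 = 3065.
Between annual layer 2498 and the ice surface there are 3065 − 2498 = 567 annual layers.
1970 − 567 = 1403 CE.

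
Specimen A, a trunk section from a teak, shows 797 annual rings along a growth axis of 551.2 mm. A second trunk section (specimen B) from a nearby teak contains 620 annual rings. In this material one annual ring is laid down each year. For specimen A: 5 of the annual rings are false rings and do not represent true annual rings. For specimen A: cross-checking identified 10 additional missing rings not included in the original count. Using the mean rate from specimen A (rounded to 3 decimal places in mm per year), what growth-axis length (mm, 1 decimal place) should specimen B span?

425.9 mm

Specimen A: adjusted count: 797 − 5 + 10 = 802 annual rings.
A: Extension rate ≈ 551.2 / 802 = 0.687 mm per year.
B's length ≈ 0.687 × 620 = 425.9 mm.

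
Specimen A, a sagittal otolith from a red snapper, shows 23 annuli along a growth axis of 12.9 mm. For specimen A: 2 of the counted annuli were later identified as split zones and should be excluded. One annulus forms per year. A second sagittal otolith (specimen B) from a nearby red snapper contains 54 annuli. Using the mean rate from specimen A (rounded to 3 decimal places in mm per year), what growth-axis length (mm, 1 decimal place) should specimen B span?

33.2 mm

Specimen A: true annulus count = 23 − 2 = 21.
A: Mean rate = 12.9 mm / 21 years ≈ 0.614 mm per year.
B's length ≈ 0.614 × 54 = 33.2 mm.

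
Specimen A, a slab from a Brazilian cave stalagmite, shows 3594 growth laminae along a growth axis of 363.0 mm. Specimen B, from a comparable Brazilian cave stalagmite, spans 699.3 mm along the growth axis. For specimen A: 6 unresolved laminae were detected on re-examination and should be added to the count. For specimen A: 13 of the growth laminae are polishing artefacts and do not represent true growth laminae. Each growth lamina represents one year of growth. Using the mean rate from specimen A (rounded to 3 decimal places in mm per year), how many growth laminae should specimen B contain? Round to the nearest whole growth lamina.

Specimen A: true growth lamina count = 3594 − 13 + 6 = 3587.
A: Mean rate = 363.0 mm / 3587 years ≈ 0.101 mm per year.
Specimen B: 699.3 mm / 0.101 mm per year = 6923.76 years ≈ 6924 growth laminae.

6924 growth laminae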